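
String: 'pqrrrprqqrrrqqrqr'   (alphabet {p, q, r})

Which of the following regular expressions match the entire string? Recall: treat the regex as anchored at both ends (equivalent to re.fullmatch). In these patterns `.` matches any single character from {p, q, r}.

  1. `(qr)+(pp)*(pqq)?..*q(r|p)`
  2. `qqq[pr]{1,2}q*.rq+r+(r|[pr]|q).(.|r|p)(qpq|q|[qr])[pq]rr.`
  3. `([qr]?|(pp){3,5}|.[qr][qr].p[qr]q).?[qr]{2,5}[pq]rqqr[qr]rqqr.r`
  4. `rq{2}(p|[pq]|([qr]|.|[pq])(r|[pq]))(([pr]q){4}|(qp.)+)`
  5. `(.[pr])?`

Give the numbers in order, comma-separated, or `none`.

1 → no match — must start with 'qr'
2 → no match — must start with 'qqq'
3 → match
4 → no match — must start with 'rq'
5 → no match

3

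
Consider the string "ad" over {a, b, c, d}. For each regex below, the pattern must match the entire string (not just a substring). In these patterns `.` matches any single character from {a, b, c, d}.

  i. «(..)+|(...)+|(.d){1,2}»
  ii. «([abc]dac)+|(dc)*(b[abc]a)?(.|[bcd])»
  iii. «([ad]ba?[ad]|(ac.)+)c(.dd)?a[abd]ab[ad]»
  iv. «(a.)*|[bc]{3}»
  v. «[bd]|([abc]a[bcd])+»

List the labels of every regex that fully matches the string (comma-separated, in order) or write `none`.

i, iv

i → match
ii → no match
iii → no match
iv → match
v → no match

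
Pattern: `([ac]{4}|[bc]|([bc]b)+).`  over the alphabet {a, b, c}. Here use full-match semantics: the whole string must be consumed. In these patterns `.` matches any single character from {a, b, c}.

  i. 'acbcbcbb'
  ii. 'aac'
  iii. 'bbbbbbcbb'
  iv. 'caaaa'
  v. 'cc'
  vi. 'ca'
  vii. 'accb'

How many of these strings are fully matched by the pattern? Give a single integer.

i → no match
ii → no match
iii → match
iv → match
v → match
vi → match
vii → no match
Total matched: 4

4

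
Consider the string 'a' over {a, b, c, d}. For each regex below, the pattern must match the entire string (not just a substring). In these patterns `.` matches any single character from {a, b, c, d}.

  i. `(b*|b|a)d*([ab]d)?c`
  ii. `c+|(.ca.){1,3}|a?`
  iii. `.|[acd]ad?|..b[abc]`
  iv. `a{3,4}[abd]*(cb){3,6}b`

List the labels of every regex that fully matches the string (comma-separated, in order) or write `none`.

i → no match — must end with 'c'
ii → match
iii → match
iv → no match — must end with 'cbb'

ii, iii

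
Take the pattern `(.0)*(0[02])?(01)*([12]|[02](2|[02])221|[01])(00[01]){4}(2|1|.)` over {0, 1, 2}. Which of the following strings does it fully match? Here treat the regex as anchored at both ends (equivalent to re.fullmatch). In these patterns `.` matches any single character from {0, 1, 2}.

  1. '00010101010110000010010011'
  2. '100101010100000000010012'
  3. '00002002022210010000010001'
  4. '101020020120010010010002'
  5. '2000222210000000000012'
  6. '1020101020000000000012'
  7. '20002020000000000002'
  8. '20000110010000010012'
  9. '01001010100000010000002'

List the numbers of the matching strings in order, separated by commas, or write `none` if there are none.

1 → match
2 → match
3 → match
4 → match
5 → match
6 → match
7 → match
8 → match
9 → no match

1, 2, 3, 4, 5, 6, 7, 8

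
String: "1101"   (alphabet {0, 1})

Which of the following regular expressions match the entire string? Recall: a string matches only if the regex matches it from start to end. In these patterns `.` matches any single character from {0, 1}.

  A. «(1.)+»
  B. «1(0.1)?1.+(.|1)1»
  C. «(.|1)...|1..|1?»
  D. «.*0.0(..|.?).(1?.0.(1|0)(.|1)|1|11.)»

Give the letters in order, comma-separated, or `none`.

A → no match
B → no match
C → match
D → no match

C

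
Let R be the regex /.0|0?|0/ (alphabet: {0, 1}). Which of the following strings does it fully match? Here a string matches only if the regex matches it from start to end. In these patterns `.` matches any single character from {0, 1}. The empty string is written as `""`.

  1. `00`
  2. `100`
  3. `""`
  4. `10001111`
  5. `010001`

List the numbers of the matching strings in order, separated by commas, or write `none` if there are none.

1, 3

1 → match
2 → no match
3 → match
4 → no match
5 → no match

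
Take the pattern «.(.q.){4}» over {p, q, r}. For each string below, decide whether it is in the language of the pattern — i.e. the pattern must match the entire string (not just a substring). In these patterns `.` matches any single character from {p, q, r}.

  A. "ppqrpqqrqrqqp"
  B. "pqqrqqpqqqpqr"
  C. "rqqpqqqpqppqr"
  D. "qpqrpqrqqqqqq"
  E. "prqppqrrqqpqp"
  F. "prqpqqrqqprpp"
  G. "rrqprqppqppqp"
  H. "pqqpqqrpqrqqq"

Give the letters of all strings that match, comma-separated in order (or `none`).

A, B, C, D, E, G, H

A → match
B → match
C → match
D → match
E → match
F → no match
G → match
H → match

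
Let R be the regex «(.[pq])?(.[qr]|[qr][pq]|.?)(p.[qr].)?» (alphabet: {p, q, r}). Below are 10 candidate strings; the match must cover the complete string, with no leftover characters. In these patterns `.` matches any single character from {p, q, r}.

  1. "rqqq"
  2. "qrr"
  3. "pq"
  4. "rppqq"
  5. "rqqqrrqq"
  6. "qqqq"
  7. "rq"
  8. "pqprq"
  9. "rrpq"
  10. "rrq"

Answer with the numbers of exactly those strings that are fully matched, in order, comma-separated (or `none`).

1, 3, 4, 6, 7

1 → match
2 → no match
3 → match
4 → match
5 → no match
6 → match
7 → match
8 → no match
9 → no match
10 → no match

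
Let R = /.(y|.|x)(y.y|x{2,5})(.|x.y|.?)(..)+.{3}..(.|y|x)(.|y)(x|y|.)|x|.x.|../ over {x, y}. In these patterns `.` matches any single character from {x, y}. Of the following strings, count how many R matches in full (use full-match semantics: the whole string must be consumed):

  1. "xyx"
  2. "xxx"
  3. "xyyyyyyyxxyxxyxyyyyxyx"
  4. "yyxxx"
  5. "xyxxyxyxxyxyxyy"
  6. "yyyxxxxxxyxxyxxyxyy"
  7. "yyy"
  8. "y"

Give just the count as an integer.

1. "xyx" → no match
2. "xxx" → match
3 → match
4. "yyxxx" → no match
5 → match
6 → no match
7. "yyy" → no match
8. "y" → no match
Total matched: 3

3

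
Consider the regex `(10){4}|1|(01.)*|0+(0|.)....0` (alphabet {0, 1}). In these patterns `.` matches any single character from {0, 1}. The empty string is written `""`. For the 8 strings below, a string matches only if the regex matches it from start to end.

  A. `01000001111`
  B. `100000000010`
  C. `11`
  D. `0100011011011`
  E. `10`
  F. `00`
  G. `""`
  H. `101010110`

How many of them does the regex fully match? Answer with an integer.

1

A. `01000001111` → no match
B. `100000000010` → no match
C. `11` → no match
D → no match
E. `10` → no match
F. `00` → no match
G. `""` → match
H. `101010110` → no match
Total matched: 1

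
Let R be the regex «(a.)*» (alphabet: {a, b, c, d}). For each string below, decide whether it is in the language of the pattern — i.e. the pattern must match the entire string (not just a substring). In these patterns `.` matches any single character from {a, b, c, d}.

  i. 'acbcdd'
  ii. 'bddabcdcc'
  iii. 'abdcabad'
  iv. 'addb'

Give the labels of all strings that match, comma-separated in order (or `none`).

i → no match
ii → no match
iii → no match
iv → no match

none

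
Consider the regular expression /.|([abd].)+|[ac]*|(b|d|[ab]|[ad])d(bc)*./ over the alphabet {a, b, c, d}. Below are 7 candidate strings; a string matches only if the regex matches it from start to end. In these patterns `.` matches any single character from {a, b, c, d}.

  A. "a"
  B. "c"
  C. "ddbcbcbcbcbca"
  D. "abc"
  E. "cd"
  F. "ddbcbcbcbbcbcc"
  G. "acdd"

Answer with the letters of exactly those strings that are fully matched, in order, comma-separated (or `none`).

A, B, C, G

A. "a" → match
B. "c" → match
C → match
D. "abc" → no match
E. "cd" → no match
F → no match
G. "acdd" → match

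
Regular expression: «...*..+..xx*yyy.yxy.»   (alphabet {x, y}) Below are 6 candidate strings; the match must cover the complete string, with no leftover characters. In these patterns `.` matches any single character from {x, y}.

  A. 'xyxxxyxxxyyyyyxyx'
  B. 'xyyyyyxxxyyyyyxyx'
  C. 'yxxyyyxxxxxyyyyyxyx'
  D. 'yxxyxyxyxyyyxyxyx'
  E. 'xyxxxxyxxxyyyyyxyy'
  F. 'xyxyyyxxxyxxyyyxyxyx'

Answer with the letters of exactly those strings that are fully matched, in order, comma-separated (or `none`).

A → match
B → match
C → match
D → match
E → match
F → match

A, B, C, D, E, F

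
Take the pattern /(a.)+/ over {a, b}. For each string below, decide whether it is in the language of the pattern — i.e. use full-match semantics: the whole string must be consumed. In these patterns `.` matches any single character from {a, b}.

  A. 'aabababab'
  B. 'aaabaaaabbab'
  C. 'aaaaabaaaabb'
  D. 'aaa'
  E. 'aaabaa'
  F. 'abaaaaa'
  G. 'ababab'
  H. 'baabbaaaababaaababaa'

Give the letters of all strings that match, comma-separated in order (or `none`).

E, G

A → no match
B → no match
C → no match
D → no match
E → match
F → no match
G → match
H → no match — must start with 'a'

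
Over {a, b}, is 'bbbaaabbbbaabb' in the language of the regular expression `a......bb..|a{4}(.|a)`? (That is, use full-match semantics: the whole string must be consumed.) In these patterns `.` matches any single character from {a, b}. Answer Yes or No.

Every match must start with 'a', but 'bbbaaabbbbaabb' does not.

No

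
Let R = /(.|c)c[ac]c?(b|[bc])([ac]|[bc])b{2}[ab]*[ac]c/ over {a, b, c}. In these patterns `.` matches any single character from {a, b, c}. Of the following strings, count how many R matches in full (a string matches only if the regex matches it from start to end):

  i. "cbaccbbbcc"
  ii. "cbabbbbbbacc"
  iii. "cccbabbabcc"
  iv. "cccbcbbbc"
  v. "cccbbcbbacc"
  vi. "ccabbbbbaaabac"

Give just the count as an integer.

i → no match
ii → no match
iii → match
iv → no match
v → no match
vi → match
Total matched: 2

2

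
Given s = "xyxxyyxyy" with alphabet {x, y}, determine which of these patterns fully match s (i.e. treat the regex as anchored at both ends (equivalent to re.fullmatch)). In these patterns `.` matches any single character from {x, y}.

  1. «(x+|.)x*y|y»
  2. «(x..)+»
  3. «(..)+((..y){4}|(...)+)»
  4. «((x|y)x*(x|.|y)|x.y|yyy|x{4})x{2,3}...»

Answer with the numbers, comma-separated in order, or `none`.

1 → no match
2 → match
3 → match
4 → no match

2, 3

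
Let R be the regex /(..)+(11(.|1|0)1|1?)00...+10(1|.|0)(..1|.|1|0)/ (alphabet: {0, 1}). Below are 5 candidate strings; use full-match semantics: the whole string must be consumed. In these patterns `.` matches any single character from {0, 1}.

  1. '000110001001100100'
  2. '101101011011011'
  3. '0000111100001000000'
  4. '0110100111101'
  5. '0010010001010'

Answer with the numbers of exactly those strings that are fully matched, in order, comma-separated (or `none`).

5

1 → no match
2 → no match
3 → no match
4 → no match
5 → match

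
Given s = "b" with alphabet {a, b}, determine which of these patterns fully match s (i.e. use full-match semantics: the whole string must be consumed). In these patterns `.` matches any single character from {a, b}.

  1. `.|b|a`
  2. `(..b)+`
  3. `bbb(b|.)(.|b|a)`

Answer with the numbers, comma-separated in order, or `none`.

1 → match
2 → no match
3 → no match — must start with "bbb"

1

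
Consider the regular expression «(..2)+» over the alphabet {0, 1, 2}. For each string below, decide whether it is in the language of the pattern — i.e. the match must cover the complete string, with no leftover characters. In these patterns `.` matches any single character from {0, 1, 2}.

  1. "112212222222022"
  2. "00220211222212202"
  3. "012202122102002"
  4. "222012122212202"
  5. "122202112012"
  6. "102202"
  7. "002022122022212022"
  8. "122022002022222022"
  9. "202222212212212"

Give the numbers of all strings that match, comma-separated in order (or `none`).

1 → match
2 → no match
3 → match
4 → match
5 → match
6 → match
7 → match
8 → match
9 → match

1, 3, 4, 5, 6, 7, 8, 9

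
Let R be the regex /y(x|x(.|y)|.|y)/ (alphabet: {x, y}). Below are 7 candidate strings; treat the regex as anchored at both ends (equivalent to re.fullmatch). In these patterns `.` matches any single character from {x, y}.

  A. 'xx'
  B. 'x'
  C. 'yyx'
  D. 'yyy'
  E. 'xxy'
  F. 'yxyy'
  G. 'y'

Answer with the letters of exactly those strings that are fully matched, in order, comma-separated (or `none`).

A → no match — must start with 'y'
B → no match — must start with 'y'
C → no match
D → no match
E → no match — must start with 'y'
F → no match
G → no match

none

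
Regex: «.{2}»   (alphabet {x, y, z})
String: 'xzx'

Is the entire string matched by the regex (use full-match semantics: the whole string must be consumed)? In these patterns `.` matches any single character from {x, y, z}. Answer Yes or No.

No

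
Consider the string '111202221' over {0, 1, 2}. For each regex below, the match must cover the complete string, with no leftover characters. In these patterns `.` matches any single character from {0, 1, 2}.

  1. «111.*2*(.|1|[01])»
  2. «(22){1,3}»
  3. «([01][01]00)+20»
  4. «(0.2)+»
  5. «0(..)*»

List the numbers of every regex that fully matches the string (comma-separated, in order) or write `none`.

1

1 → match
2 → no match — must start with '22'
3 → no match — must end with '0020'
4 → no match — must start with '0'
5 → no match — must start with '0'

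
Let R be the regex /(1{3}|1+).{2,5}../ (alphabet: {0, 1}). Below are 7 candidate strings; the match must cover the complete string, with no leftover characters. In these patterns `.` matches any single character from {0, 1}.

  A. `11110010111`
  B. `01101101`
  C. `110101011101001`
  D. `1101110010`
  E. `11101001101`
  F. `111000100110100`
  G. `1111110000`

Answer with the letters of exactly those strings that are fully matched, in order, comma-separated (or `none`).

A → match
B → no match — must start with `1`
C → no match
D → no match
E → no match
F → no match
G → match

A, G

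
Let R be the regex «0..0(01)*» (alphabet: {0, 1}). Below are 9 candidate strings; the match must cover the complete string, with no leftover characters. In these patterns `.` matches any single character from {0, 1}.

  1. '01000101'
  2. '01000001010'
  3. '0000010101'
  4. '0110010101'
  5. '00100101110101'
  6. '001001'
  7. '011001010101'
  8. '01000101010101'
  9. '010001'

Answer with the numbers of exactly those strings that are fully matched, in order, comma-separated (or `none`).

1. '01000101' → match
2. '01000001010' → no match
3. '0000010101' → match
4. '0110010101' → match
5 → no match
6. '001001' → match
7. '011001010101' → match
8 → match
9. '010001' → match

1, 3, 4, 6, 7, 8, 9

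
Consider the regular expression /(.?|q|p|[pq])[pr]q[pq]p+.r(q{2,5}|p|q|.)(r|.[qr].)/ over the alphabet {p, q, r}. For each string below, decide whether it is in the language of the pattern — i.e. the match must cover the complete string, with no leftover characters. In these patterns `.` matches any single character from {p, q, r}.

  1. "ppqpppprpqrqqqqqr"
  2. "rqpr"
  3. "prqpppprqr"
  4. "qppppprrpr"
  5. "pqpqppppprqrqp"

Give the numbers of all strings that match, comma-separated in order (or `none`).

1 → no match
2. "rqpr" → no match
3. "prqpppprqr" → match
4. "qppppprrpr" → no match
5 → no match

3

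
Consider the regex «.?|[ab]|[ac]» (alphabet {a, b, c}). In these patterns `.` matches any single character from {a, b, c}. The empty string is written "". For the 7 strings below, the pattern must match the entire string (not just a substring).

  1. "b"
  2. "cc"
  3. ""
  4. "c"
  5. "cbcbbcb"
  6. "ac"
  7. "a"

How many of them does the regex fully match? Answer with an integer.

4

1 → match
2 → no match
3 → match
4 → match
5 → no match
6 → no match
7 → match
Total matched: 4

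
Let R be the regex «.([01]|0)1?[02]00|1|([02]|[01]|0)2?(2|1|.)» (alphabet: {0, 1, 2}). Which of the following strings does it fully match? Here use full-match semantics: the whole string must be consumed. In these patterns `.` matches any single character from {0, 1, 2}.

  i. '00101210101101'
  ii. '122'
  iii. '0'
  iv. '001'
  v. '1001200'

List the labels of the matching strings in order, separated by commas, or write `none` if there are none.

ii

i → no match
ii → match
iii → no match
iv → no match
v → no match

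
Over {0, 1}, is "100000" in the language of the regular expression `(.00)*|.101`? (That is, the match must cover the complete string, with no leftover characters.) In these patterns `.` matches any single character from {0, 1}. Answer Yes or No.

Yes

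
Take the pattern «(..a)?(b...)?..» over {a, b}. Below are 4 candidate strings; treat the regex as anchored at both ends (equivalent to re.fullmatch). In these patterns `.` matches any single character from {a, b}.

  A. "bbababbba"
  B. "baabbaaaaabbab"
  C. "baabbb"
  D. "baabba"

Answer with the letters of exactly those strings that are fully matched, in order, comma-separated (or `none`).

A → match
B → no match
C → match
D → match

A, C, D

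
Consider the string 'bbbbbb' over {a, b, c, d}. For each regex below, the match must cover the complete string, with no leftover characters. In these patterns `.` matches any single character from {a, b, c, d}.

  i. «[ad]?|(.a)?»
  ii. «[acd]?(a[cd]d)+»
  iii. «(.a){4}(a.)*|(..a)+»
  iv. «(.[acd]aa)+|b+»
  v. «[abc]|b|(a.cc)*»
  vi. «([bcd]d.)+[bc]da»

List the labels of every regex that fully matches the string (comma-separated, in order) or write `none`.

i → no match
ii → no match — must end with 'd'
iii → no match
iv → match
v → no match
vi → no match — must end with 'da'

iv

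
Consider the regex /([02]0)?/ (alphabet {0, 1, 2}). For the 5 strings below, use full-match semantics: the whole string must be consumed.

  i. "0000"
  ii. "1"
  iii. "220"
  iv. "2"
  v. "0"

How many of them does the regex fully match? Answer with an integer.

i → no match
ii → no match
iii → no match
iv → no match
v → no match
Total matched: 0

0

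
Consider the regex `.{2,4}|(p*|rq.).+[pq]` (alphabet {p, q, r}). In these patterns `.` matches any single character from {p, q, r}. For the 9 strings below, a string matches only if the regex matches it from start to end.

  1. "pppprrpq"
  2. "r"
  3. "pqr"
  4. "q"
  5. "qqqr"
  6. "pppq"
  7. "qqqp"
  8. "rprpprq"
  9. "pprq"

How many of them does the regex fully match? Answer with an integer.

1. "pppprrpq" → match
2. "r" → no match
3. "pqr" → match
4. "q" → no match
5. "qqqr" → match
6. "pppq" → match
7. "qqqp" → match
8. "rprpprq" → match
9. "pprq" → match
Total matched: 7

7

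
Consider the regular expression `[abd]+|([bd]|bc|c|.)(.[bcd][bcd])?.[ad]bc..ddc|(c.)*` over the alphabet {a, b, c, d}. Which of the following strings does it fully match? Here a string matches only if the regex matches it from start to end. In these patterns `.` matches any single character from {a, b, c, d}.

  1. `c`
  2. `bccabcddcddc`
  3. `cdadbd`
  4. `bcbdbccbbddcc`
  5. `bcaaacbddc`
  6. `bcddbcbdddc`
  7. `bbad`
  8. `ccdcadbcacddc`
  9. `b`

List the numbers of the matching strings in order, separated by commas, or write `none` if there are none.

1. `c` → no match
2. `bccabcddcddc` → no match
3. `cdadbd` → no match
4 → no match
5. `bcaaacbddc` → no match
6. `bcddbcbdddc` → match
7. `bbad` → match
8 → match
9. `b` → match

6, 7, 8, 9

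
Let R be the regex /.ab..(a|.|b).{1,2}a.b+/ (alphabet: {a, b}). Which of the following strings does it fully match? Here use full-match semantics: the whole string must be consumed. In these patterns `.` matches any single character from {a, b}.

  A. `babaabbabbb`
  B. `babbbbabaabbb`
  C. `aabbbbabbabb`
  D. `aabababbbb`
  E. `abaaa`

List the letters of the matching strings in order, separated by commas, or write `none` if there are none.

A. `babaabbabbb` → match
B → match
C. `aabbbbabbabb` → no match
D. `aabababbbb` → no match
E. `abaaa` → no match — must end with `b`

A, B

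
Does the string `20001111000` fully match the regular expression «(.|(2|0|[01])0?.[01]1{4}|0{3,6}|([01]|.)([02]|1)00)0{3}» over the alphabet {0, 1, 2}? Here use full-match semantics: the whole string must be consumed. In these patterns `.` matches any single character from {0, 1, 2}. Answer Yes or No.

Yes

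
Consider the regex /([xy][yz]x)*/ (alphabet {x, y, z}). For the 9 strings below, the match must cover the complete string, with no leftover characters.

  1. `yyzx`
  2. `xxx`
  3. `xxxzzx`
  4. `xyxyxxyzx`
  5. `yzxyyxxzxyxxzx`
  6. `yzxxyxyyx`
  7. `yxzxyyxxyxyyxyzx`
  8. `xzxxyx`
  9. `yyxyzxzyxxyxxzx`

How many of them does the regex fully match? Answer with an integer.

1. `yyzx` → no match
2. `xxx` → no match
3. `xxxzzx` → no match
4. `xyxyxxyzx` → no match
5 → no match
6. `yzxxyxyyx` → match
7 → no match
8. `xzxxyx` → match
9 → no match
Total matched: 2

2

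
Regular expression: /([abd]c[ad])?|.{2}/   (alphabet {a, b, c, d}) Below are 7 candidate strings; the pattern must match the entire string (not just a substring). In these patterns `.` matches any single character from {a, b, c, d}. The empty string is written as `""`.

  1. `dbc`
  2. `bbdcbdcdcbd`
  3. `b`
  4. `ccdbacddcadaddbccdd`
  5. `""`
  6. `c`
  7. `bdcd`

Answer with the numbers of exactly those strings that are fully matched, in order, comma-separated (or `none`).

5

1 → no match
2 → no match
3 → no match
4 → no match
5 → match
6 → no match
7 → no match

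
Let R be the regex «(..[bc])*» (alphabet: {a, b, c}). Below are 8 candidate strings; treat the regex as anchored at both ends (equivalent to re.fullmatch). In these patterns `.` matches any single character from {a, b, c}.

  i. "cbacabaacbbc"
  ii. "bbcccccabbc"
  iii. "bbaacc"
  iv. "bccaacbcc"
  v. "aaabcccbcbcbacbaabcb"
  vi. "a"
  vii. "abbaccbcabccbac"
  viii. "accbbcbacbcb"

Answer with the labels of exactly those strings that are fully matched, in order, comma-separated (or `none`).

iv, viii

i → no match
ii → no match
iii → no match
iv → match
v → no match
vi → no match
vii → no match
viii → match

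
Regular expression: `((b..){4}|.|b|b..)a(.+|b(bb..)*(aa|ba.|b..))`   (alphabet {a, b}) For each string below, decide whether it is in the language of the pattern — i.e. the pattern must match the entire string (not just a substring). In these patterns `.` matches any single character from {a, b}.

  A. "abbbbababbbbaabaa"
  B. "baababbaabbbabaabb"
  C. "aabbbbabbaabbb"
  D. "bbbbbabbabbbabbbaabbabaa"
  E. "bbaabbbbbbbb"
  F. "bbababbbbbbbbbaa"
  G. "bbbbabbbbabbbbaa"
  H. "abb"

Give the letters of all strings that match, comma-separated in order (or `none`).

B, C, D, E

A → no match
B → match
C → match
D → match
E. "bbaabbbbbbbb" → match
F → no match
G → no match
H. "abb" → no match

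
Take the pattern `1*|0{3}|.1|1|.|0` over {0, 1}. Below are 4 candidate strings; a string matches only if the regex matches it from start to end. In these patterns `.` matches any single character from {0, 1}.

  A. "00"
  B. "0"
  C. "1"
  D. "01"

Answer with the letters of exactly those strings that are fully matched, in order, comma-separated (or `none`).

A → no match
B → match
C → match
D → match

B, C, D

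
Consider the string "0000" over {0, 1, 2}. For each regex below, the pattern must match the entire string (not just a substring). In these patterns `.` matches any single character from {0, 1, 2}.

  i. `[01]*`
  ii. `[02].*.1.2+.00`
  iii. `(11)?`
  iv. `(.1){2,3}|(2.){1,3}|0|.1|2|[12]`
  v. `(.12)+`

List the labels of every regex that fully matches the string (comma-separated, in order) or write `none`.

i → match
ii → no match
iii → no match
iv → no match
v → no match — must end with "12"

i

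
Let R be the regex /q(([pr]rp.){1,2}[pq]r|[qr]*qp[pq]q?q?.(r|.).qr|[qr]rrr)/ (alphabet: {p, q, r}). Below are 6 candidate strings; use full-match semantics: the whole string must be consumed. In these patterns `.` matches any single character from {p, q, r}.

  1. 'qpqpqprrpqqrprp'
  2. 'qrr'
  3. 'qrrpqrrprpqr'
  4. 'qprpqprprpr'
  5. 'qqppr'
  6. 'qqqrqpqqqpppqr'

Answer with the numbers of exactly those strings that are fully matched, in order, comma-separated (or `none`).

4, 6

1 → no match
2 → no match
3 → no match
4 → match
5 → no match
6 → match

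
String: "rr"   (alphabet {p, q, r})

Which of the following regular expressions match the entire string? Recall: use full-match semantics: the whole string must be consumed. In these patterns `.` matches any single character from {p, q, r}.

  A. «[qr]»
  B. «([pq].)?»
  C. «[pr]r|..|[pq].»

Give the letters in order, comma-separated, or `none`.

C

A → no match
B → no match
C → match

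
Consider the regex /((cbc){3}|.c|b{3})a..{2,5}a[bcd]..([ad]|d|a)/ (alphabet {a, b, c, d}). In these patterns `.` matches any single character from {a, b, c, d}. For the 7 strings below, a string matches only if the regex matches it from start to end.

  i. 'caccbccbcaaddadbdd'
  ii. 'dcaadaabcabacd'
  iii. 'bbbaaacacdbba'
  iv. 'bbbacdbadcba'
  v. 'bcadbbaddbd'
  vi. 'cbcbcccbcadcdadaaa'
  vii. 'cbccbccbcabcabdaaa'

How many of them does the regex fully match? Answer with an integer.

3

i → no match
ii → match
iii → no match
iv → match
v → match
vi → no match
vii → no match
Total matched: 3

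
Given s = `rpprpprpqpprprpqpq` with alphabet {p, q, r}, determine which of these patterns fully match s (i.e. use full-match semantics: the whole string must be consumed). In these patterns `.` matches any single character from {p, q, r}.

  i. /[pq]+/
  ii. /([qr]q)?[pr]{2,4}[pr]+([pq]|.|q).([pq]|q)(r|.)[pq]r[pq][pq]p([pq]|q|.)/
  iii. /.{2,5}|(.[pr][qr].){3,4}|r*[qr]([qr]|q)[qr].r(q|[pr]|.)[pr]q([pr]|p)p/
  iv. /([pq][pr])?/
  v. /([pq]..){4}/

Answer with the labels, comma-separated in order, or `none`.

ii

i → no match
ii → match
iii → no match
iv → no match
v → no match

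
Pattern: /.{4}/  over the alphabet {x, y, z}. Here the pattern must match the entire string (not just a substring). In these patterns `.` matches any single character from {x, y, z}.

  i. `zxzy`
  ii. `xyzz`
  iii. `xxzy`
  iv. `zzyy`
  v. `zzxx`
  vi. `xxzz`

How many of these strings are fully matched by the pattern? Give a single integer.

6

i → match
ii → match
iii → match
iv → match
v → match
vi → match
Total matched: 6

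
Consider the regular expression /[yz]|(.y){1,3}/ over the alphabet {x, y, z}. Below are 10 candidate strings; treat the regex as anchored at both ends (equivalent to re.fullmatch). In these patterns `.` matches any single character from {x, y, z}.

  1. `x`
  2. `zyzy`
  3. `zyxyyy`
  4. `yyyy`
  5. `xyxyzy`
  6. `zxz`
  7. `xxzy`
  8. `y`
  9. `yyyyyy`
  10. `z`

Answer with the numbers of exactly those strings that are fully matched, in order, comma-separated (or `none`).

2, 3, 4, 5, 8, 9, 10

1 → no match
2 → match
3 → match
4 → match
5 → match
6 → no match
7 → no match
8 → match
9 → match
10 → match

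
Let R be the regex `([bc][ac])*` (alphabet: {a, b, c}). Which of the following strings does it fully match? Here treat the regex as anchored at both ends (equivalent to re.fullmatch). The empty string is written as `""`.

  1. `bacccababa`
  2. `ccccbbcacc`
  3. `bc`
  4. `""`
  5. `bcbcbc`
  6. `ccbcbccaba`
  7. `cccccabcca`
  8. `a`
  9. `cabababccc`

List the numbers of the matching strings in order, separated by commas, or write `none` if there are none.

1, 3, 4, 5, 6, 7, 9

1. `bacccababa` → match
2. `ccccbbcacc` → no match
3. `bc` → match
4. `""` → match
5. `bcbcbc` → match
6. `ccbcbccaba` → match
7. `cccccabcca` → match
8. `a` → no match
9. `cabababccc` → match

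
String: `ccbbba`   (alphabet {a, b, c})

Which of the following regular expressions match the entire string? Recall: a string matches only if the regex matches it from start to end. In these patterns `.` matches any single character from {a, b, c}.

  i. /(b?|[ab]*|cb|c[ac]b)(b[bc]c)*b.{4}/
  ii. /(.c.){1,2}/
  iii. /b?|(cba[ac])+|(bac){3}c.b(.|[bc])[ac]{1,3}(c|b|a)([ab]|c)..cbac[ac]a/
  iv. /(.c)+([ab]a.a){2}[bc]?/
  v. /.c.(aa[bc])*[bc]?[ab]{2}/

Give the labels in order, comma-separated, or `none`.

i → no match
ii → no match
iii → no match
iv → no match
v → match

v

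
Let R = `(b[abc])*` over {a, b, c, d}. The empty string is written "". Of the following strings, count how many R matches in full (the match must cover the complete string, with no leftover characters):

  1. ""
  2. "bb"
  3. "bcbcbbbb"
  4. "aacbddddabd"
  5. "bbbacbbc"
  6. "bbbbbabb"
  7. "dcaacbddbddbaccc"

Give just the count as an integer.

4

1. "" → match
2. "bb" → match
3. "bcbcbbbb" → match
4. "aacbddddabd" → no match
5. "bbbacbbc" → no match
6. "bbbbbabb" → match
7 → no match
Total matched: 4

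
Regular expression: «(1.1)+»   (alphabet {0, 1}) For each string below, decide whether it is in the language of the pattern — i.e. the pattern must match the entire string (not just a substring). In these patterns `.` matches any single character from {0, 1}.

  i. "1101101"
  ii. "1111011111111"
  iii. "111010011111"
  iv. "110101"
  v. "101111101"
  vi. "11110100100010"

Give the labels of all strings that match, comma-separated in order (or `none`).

i → no match
ii → no match
iii → no match
iv → no match
v → match
vi → no match — must end with "1"

v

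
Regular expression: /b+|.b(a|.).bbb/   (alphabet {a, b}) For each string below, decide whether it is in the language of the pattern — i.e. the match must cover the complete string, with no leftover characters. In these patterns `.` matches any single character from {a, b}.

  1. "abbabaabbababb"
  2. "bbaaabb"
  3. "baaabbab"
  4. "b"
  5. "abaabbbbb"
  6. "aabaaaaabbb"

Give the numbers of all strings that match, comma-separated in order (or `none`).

1 → no match
2. "bbaaabb" → no match
3. "baaabbab" → no match
4. "b" → match
5. "abaabbbbb" → no match
6. "aabaaaaabbb" → no match

4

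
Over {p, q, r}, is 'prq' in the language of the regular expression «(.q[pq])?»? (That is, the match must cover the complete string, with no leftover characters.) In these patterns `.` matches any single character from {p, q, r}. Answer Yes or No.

No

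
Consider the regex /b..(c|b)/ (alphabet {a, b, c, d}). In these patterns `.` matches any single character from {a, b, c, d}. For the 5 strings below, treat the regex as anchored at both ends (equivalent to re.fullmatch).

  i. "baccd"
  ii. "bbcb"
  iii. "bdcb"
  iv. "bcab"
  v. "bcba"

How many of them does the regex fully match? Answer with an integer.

i → no match
ii → match
iii → match
iv → match
v → no match
Total matched: 3

3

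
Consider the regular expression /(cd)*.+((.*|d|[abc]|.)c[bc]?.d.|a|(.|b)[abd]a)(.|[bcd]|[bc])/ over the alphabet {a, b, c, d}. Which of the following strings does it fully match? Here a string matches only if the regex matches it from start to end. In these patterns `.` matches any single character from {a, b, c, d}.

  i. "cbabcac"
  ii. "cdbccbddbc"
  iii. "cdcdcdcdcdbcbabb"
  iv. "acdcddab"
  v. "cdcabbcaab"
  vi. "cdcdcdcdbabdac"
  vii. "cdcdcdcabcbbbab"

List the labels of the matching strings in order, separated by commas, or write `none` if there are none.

i, ii, iv, v, vi, vii

i → match
ii → match
iii → no match
iv → match
v → match
vi → match
vii → match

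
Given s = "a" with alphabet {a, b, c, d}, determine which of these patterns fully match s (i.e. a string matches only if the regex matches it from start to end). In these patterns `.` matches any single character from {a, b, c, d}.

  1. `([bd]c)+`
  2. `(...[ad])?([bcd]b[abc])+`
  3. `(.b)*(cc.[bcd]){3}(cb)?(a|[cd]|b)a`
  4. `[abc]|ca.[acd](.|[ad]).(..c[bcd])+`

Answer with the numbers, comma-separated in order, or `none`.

4

1 → no match — must end with "c"
2 → no match
3 → no match
4 → match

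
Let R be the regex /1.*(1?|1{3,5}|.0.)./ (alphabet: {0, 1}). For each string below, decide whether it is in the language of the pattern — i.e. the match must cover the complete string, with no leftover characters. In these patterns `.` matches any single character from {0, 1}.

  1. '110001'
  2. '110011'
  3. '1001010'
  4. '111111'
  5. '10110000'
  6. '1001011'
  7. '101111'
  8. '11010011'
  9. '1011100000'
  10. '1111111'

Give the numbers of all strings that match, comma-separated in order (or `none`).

1, 2, 3, 4, 5, 6, 7, 8, 9, 10

1 → match
2 → match
3 → match
4 → match
5 → match
6 → match
7 → match
8 → match
9 → match
10 → match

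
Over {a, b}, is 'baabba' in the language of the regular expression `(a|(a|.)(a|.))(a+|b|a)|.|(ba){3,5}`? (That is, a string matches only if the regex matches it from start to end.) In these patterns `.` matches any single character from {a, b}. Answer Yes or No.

No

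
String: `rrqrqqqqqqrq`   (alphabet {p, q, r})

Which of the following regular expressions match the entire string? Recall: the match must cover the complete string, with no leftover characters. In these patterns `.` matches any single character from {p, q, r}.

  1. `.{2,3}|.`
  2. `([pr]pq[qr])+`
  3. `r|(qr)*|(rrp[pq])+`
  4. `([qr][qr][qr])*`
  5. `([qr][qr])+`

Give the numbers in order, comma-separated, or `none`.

4, 5

1 → no match
2 → no match
3 → no match
4 → match
5 → match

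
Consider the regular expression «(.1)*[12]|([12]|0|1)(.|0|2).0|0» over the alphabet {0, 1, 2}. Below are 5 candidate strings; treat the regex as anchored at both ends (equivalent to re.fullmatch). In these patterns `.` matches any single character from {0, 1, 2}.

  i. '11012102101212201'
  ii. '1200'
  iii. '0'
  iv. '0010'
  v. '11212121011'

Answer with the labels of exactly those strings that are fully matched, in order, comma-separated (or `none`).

i → no match
ii. '1200' → match
iii. '0' → match
iv. '0010' → match
v. '11212121011' → match

ii, iii, iv, v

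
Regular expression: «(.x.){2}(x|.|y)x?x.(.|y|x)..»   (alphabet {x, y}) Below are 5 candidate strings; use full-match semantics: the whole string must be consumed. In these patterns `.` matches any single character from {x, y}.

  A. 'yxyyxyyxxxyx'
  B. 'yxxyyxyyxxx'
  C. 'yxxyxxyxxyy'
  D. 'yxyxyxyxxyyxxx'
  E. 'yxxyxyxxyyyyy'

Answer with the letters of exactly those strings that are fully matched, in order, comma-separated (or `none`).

A. 'yxyyxyyxxxyx' → match
B. 'yxxyyxyyxxx' → no match
C. 'yxxyxxyxxyy' → no match
D → no match
E → no match

A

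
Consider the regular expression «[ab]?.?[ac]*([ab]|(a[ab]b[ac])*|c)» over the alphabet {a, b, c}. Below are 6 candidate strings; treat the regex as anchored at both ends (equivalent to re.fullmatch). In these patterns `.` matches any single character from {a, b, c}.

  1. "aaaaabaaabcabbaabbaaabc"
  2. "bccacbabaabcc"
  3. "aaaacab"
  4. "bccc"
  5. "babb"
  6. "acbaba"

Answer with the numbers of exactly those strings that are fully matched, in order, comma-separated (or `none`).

1 → match
2 → no match
3. "aaaacab" → match
4. "bccc" → match
5. "babb" → no match
6. "acbaba" → no match

1, 3, 4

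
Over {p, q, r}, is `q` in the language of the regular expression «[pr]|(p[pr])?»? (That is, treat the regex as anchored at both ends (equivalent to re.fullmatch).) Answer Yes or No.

No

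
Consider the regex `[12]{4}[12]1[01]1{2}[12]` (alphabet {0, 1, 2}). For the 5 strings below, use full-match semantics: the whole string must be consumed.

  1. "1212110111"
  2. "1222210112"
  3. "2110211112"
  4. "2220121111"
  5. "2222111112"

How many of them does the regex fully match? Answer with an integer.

1. "1212110111" → match
2. "1222210112" → match
3. "2110211112" → no match
4. "2220121111" → no match
5. "2222111112" → match
Total matched: 3

3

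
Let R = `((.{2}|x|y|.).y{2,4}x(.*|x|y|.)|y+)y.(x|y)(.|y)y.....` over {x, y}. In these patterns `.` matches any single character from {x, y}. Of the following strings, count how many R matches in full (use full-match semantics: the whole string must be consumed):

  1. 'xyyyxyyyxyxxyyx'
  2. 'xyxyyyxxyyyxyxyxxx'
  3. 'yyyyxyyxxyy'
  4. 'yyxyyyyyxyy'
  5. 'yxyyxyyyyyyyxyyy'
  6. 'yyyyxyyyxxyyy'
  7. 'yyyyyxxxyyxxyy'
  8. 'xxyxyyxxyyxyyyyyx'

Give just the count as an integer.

1 → match
2 → match
3. 'yyyyxyyxxyy' → match
4. 'yyxyyyyyxyy' → match
5 → match
6 → match
7 → match
8 → no match
Total matched: 7

7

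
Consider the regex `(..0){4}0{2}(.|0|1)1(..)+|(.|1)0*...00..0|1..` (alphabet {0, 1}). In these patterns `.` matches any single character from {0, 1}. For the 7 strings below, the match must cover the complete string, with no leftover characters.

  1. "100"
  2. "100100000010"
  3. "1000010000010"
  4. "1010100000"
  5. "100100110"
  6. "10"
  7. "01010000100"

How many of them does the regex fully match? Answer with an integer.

1 → match
2 → no match
3 → match
4 → match
5 → match
6 → no match
7 → no match
Total matched: 4

4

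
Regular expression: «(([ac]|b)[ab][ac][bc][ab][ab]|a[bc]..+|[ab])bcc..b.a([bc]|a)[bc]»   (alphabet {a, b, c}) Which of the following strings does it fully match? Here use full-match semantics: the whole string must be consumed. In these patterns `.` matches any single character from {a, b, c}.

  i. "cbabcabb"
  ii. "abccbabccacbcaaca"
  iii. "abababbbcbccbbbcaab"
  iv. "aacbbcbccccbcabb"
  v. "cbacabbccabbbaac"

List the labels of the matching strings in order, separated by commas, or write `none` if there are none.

i → no match
ii → no match
iii → match
iv → no match
v → match

iii, v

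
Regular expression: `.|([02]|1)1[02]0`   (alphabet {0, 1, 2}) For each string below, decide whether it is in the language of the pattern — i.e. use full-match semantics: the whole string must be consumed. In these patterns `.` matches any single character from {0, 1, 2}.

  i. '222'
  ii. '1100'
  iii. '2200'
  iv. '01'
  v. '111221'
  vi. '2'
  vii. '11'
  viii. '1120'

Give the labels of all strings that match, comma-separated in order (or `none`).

i → no match
ii → match
iii → no match
iv → no match
v → no match
vi → match
vii → no match
viii → match

ii, vi, viii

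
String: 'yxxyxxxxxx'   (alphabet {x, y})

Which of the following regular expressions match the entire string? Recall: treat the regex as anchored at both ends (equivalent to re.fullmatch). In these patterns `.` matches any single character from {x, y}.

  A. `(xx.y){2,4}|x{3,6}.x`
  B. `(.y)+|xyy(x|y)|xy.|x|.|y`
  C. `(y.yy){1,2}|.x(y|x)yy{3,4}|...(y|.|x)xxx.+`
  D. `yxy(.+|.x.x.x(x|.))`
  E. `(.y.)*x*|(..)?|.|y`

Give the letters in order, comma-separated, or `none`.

A → no match
B → no match
C → match
D → no match — must start with 'yxy'
E → no match

C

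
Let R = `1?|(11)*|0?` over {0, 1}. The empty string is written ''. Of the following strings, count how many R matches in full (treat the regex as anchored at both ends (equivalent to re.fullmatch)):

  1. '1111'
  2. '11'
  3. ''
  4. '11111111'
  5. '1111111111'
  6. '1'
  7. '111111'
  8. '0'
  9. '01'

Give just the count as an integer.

1. '1111' → match
2. '11' → match
3. '' → match
4. '11111111' → match
5. '1111111111' → match
6. '1' → match
7. '111111' → match
8. '0' → match
9. '01' → no match
Total matched: 8

8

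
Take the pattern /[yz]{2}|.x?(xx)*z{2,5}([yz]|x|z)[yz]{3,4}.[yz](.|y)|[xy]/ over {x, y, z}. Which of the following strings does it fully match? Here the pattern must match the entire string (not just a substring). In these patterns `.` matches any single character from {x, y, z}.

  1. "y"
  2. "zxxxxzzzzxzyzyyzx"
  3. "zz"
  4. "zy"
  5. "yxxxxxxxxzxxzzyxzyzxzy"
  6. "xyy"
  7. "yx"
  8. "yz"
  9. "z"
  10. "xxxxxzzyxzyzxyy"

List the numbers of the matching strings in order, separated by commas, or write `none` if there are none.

1, 2, 3, 4, 8

1 → match
2 → match
3 → match
4 → match
5 → no match
6 → no match
7 → no match
8 → match
9 → no match
10 → no match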